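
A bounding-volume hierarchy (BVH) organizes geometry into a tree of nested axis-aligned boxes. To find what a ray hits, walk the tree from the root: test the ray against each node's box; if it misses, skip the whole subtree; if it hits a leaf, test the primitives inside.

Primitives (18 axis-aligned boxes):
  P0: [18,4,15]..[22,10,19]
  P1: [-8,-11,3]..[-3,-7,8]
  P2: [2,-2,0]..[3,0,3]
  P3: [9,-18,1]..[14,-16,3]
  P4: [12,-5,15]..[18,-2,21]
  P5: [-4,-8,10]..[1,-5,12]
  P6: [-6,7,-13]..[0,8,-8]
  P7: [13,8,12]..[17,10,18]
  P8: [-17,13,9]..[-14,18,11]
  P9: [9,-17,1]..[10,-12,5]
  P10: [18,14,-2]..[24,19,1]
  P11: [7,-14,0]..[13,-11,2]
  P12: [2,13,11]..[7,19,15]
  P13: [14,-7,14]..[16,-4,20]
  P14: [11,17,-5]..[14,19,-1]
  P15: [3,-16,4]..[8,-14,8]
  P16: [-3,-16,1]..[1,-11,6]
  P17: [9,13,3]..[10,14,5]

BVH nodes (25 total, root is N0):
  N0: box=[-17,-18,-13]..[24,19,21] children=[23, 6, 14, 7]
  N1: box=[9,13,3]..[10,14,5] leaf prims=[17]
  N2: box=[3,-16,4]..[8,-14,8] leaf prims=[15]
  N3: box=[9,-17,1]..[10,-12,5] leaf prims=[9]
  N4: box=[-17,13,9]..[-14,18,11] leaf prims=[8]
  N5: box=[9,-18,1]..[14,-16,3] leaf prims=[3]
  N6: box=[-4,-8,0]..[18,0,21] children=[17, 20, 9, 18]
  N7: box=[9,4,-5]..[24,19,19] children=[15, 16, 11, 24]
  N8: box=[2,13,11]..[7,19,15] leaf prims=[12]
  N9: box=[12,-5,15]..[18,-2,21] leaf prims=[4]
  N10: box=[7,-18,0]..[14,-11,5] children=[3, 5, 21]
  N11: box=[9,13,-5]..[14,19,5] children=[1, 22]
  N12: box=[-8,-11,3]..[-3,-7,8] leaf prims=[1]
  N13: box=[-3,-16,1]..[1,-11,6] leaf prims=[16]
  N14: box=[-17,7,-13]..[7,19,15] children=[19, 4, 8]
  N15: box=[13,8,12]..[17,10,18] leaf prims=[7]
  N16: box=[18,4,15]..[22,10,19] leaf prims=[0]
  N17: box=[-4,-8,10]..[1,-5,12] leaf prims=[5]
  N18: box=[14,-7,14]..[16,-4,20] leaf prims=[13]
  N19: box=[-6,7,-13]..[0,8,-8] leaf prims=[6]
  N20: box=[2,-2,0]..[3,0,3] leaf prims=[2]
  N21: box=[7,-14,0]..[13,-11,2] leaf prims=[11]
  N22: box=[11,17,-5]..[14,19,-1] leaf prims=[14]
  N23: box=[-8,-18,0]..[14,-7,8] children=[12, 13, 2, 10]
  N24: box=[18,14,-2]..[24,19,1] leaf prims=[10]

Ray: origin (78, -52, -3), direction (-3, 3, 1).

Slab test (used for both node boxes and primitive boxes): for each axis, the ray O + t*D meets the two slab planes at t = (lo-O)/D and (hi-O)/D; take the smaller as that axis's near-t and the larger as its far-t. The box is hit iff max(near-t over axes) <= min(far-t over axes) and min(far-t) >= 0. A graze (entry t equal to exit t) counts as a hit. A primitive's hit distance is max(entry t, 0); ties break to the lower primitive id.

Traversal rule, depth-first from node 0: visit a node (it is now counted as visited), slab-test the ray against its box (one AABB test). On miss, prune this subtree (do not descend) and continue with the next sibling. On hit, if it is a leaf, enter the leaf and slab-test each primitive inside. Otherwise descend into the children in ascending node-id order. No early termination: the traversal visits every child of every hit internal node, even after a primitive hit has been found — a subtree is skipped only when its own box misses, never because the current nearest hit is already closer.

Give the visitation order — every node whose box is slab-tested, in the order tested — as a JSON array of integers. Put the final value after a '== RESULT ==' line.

Traverse from the root:
N0 x:[18,95/3] y:[34/3,71/3] z:[-10,24] -> hit [18,71/3], descend [6, 7, 14, 23]
  N6 x:[20,82/3] y:[44/3,52/3] z:[3,24] -> miss, prune
  N7 x:[18,23] y:[56/3,71/3] z:[-2,22] -> hit [56/3,22], descend [11, 15, 16, 24]
    N11 x:[64/3,23] y:[65/3,71/3] z:[-2,8] -> miss, prune
    N15 x:[61/3,65/3] y:[20,62/3] z:[15,21] -> hit [61/3,62/3] leaf, test {P7@t=61/3}
    N16 x:[56/3,20] y:[56/3,62/3] z:[18,22] -> hit [56/3,20] leaf, test {P0@t=56/3}
    N24 x:[18,20] y:[22,71/3] z:[1,4] -> miss, prune
  N14 x:[71/3,95/3] y:[59/3,71/3] z:[-10,18] -> miss, prune
  N23 x:[64/3,86/3] y:[34/3,15] z:[3,11] -> miss, prune

Visited [0, 6, 7, 11, 15, 16, 24, 14, 23]. Tests: 9 box, 2 leaf. Nearest: P0.

== RESULT ==
[0, 6, 7, 11, 15, 16, 24, 14, 23]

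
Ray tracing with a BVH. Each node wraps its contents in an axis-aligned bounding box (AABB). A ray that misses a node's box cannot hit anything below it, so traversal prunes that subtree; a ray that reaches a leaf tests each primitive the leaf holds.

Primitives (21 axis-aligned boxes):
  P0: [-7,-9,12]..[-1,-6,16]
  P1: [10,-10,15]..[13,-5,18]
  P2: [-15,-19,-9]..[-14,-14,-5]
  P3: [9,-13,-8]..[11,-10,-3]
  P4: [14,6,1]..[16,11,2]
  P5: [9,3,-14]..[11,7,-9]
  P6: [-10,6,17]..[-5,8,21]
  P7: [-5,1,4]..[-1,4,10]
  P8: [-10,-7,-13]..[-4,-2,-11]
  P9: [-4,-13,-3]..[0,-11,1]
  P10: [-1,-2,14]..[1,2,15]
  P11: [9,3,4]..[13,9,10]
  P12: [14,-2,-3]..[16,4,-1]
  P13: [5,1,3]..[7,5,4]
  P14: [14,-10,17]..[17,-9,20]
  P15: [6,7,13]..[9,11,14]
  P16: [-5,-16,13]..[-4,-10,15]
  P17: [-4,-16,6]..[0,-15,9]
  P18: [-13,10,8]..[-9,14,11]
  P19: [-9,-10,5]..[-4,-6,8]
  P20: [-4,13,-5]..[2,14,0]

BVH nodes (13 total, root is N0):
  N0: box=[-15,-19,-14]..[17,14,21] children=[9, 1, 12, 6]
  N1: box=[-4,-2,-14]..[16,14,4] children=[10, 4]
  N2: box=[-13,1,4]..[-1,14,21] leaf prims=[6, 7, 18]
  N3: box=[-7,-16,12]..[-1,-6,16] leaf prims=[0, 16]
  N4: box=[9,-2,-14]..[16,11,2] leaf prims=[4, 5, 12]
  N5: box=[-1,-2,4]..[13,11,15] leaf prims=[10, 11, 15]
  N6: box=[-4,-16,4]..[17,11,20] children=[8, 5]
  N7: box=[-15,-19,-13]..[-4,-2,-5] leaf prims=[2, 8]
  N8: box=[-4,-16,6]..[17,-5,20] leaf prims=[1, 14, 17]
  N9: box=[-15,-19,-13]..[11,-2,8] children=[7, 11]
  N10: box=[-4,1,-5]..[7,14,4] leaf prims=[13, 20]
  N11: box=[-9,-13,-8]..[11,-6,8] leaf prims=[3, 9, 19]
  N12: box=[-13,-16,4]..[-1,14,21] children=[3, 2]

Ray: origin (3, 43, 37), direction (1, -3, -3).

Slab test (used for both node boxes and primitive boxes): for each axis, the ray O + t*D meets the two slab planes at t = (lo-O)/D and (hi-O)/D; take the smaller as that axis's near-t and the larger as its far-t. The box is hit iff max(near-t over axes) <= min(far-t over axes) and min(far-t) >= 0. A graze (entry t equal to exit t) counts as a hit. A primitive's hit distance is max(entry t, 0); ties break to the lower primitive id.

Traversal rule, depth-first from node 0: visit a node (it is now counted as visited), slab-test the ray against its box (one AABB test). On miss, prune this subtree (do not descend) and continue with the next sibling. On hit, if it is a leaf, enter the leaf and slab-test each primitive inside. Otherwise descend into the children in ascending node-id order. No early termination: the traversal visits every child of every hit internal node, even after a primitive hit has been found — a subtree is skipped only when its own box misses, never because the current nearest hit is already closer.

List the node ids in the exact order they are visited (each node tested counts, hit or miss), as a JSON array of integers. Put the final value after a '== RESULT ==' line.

Walk:
N0 x:[-18,14] y:[29/3,62/3] z:[16/3,17] -> hit [29/3,14], descend [1, 6, 9, 12]
  N1 x:[-7,13] y:[29/3,15] z:[11,17] -> hit [11,13], descend [4, 10]
    N4 x:[6,13] y:[32/3,15] z:[35/3,17] -> hit [35/3,13] leaf, test {P4@t=35/3, P5(miss), P12@t=13}
    N10 x:[-7,4] y:[29/3,14] z:[11,14] -> miss, prune
  N6 x:[-7,14] y:[32/3,59/3] z:[17/3,11] -> hit [32/3,11], descend [5, 8]
    N5 x:[-4,10] y:[32/3,15] z:[22/3,11] -> miss, prune
    N8 x:[-7,14] y:[16,59/3] z:[17/3,31/3] -> miss, prune
  N9 x:[-18,8] y:[15,62/3] z:[29/3,50/3] -> miss, prune
  N12 x:[-16,-4] y:[29/3,59/3] z:[16/3,11] -> miss, prune

Summary -> nodes [0, 1, 4, 10, 6, 5, 8, 9, 12]; box-tests=9; leaf-entries=1; first=P4

== RESULT ==
[0, 1, 4, 10, 6, 5, 8, 9, 12]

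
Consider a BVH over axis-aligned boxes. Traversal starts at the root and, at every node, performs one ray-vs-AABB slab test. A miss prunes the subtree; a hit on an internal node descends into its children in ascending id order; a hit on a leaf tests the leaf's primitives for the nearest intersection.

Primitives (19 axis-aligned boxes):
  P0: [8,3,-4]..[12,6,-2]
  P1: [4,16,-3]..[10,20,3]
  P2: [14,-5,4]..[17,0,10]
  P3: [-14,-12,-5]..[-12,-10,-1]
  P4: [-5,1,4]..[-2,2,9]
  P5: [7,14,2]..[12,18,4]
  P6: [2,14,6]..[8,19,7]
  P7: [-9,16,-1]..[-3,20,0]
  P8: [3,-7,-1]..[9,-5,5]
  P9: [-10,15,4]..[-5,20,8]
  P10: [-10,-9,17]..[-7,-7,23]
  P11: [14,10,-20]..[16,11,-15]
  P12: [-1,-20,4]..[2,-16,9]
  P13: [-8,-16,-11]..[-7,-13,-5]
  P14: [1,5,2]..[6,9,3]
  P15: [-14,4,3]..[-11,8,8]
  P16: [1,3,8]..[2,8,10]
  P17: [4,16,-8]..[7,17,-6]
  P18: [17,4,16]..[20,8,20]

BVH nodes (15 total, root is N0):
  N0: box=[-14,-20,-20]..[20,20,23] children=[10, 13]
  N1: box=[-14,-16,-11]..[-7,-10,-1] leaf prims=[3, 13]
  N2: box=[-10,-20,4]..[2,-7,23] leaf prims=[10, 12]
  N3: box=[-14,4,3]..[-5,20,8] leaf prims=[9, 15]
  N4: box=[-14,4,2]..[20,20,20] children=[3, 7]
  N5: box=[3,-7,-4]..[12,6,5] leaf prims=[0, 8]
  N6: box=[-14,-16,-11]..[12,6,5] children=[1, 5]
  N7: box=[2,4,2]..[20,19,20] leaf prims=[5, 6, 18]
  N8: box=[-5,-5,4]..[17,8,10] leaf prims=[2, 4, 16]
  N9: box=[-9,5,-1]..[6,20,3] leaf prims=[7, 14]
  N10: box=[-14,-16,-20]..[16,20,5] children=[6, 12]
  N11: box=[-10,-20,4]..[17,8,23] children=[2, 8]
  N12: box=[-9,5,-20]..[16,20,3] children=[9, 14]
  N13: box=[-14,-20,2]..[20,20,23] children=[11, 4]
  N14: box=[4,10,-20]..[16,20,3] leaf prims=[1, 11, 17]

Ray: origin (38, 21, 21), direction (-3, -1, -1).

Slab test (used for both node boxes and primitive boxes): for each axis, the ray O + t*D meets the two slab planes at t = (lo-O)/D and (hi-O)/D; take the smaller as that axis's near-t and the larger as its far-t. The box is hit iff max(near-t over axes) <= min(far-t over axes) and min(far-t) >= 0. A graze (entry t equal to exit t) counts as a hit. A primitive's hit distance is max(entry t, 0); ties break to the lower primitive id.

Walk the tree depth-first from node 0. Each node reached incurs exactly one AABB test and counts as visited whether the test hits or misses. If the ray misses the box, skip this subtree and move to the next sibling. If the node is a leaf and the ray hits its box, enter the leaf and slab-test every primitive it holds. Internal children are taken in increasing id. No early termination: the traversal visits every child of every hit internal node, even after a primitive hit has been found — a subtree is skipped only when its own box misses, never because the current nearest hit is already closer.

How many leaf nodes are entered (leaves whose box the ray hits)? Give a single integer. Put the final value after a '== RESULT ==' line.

Walk:
N0 x:[6,52/3] y:[1,41] z:[-2,41] -> hit [6,52/3], descend [10, 13]
  N10 x:[22/3,52/3] y:[1,37] z:[16,41] -> hit [16,52/3], descend [6, 12]
    N6 x:[26/3,52/3] y:[15,37] z:[16,32] -> hit [16,52/3], descend [1, 5]
      N1 x:[15,52/3] y:[31,37] z:[22,32] -> miss, prune
      N5 x:[26/3,35/3] y:[15,28] z:[16,25] -> miss, prune
    N12 x:[22/3,47/3] y:[1,16] z:[18,41] -> miss, prune
  N13 x:[6,52/3] y:[1,41] z:[-2,19] -> hit [6,52/3], descend [4, 11]
    N4 x:[6,52/3] y:[1,17] z:[1,19] -> hit [6,17], descend [3, 7]
      N3 x:[43/3,52/3] y:[1,17] z:[13,18] -> hit [43/3,17] leaf, test {P9(miss), P15@t=49/3}
      N7 x:[6,12] y:[2,17] z:[1,19] -> hit [6,12] leaf, test {P5(miss), P6(miss), P18(miss)}
    N11 x:[7,16] y:[13,41] z:[-2,17] -> hit [13,16], descend [2, 8]
      N2 x:[12,16] y:[28,41] z:[-2,17] -> miss, prune
      N8 x:[7,43/3] y:[13,26] z:[11,17] -> hit [13,43/3] leaf, test {P2(miss), P4(miss), P16(miss)}

13 AABB tests over nodes [0, 10, 6, 1, 5, 12, 13, 4, 3, 7, 11, 2, 8]; 3 leaves entered; closest P15.

== RESULT ==
3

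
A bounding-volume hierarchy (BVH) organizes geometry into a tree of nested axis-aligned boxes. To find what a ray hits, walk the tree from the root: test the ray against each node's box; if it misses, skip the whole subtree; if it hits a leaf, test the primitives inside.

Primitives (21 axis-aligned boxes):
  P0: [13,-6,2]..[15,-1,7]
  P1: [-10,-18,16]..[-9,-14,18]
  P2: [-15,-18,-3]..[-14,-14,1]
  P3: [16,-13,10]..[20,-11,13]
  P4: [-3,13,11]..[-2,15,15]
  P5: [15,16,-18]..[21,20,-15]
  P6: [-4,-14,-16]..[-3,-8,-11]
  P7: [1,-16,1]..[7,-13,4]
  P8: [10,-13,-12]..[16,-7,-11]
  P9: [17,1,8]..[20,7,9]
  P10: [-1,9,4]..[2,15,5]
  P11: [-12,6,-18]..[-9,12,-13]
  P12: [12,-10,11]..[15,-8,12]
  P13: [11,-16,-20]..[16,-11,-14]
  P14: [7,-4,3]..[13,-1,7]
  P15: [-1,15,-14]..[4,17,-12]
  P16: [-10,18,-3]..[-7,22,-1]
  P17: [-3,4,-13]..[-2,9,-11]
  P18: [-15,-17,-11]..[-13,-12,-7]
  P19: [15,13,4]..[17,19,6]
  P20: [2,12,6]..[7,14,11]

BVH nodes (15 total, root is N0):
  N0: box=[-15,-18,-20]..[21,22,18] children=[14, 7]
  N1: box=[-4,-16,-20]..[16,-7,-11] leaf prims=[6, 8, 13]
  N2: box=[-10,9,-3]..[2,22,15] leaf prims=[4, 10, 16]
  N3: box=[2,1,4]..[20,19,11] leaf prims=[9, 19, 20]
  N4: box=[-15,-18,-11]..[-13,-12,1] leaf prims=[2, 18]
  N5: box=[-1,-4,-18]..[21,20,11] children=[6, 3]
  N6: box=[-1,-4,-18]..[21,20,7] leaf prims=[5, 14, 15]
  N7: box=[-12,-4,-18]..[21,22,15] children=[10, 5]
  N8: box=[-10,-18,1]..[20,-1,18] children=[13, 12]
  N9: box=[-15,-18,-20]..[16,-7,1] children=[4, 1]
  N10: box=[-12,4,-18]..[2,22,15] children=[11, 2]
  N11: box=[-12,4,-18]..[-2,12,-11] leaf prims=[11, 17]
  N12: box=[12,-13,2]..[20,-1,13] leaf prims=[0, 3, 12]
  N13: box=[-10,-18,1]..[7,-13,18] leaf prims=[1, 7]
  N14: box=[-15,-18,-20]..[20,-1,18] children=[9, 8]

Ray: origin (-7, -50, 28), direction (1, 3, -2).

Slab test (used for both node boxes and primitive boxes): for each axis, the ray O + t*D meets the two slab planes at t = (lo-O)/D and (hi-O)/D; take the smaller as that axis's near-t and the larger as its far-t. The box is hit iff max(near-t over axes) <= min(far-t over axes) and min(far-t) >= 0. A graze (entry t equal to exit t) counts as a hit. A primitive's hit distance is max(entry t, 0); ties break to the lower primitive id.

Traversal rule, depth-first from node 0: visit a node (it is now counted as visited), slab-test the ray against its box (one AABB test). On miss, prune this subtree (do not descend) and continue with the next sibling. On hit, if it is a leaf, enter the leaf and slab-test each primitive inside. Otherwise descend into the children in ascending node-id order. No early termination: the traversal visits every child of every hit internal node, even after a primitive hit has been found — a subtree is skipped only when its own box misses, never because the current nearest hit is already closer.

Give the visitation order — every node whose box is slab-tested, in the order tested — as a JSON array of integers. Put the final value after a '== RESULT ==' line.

Traverse from the root:
N0 x:[-8,28] y:[32/3,24] z:[5,24] -> hit [32/3,24], descend [7, 14]
  N7 x:[-5,28] y:[46/3,24] z:[13/2,23] -> hit [46/3,23], descend [5, 10]
    N5 x:[6,28] y:[46/3,70/3] z:[17/2,23] -> hit [46/3,23], descend [3, 6]
      N3 x:[9,27] y:[17,23] z:[17/2,12] -> miss, prune
      N6 x:[6,28] y:[46/3,70/3] z:[21/2,23] -> hit [46/3,23] leaf, test {P5@t=22, P14(miss), P15(miss)}
    N10 x:[-5,9] y:[18,24] z:[13/2,23] -> miss, prune
  N14 x:[-8,27] y:[32/3,49/3] z:[5,24] -> hit [32/3,49/3], descend [8, 9]
    N8 x:[-3,27] y:[32/3,49/3] z:[5,27/2] -> hit [32/3,27/2], descend [12, 13]
      N12 x:[19,27] y:[37/3,49/3] z:[15/2,13] -> miss, prune
      N13 x:[-3,14] y:[32/3,37/3] z:[5,27/2] -> hit [32/3,37/3] leaf, test {P1(miss), P7@t=12}
    N9 x:[-8,23] y:[32/3,43/3] z:[27/2,24] -> hit [27/2,43/3], descend [1, 4]
      N1 x:[3,23] y:[34/3,43/3] z:[39/2,24] -> miss, prune
      N4 x:[-8,-6] y:[32/3,38/3] z:[27/2,39/2] -> miss, prune

Summary -> nodes [0, 7, 5, 3, 6, 10, 14, 8, 12, 13, 9, 1, 4]; box-tests=13; leaf-entries=2; first=P7

== RESULT ==
[0, 7, 5, 3, 6, 10, 14, 8, 12, 13, 9, 1, 4]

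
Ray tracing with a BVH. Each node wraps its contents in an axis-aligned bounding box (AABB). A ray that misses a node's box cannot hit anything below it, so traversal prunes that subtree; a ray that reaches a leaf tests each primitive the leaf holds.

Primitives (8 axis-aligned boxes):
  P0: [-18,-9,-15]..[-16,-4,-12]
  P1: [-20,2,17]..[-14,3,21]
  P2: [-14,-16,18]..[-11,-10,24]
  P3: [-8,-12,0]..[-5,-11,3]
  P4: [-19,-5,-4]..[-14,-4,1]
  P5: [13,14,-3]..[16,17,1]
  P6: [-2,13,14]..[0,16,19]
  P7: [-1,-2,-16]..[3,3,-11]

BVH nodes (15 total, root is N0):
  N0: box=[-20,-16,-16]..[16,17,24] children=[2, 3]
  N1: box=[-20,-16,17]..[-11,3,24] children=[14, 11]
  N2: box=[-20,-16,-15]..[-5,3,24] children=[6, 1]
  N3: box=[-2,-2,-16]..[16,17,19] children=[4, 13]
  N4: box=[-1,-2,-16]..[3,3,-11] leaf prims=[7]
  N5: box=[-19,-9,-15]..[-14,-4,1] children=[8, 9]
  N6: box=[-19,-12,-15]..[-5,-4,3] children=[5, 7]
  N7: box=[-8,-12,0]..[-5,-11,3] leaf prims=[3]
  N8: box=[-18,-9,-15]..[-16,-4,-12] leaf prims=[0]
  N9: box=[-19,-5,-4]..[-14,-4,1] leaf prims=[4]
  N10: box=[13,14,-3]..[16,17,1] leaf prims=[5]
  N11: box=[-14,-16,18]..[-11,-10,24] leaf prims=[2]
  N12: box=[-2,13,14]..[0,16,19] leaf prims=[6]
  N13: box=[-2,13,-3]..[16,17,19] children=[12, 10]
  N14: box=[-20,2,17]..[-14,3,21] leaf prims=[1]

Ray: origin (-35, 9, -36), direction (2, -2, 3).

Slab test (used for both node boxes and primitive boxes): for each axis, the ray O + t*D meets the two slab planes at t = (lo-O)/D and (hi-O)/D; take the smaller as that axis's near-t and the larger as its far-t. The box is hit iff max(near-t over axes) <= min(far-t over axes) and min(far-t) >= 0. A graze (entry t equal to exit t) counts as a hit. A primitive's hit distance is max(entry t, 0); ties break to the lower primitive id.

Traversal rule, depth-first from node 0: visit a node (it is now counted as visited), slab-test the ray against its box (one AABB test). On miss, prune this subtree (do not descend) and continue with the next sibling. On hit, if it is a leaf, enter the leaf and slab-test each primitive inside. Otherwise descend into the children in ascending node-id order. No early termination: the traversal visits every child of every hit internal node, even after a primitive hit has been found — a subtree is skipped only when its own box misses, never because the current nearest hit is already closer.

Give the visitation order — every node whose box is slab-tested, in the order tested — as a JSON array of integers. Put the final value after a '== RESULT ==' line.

Traverse from the root:
N0 x:[15/2,51/2] y:[-4,25/2] z:[20/3,20] -> hit [15/2,25/2], descend [2, 3]
  N2 x:[15/2,15] y:[3,25/2] z:[7,20] -> hit [15/2,25/2], descend [1, 6]
    N1 x:[15/2,12] y:[3,25/2] z:[53/3,20] -> miss, prune
    N6 x:[8,15] y:[13/2,21/2] z:[7,13] -> hit [8,21/2], descend [5, 7]
      N5 x:[8,21/2] y:[13/2,9] z:[7,37/3] -> hit [8,9], descend [8, 9]
        N8 x:[17/2,19/2] y:[13/2,9] z:[7,8] -> miss, prune
        N9 x:[8,21/2] y:[13/2,7] z:[32/3,37/3] -> miss, prune
      N7 x:[27/2,15] y:[10,21/2] z:[12,13] -> miss, prune
  N3 x:[33/2,51/2] y:[-4,11/2] z:[20/3,55/3] -> miss, prune

9 AABB tests over nodes [0, 2, 1, 6, 5, 8, 9, 7, 3]; 0 leaves entered; closest miss.

== RESULT ==
[0, 2, 1, 6, 5, 8, 9, 7, 3]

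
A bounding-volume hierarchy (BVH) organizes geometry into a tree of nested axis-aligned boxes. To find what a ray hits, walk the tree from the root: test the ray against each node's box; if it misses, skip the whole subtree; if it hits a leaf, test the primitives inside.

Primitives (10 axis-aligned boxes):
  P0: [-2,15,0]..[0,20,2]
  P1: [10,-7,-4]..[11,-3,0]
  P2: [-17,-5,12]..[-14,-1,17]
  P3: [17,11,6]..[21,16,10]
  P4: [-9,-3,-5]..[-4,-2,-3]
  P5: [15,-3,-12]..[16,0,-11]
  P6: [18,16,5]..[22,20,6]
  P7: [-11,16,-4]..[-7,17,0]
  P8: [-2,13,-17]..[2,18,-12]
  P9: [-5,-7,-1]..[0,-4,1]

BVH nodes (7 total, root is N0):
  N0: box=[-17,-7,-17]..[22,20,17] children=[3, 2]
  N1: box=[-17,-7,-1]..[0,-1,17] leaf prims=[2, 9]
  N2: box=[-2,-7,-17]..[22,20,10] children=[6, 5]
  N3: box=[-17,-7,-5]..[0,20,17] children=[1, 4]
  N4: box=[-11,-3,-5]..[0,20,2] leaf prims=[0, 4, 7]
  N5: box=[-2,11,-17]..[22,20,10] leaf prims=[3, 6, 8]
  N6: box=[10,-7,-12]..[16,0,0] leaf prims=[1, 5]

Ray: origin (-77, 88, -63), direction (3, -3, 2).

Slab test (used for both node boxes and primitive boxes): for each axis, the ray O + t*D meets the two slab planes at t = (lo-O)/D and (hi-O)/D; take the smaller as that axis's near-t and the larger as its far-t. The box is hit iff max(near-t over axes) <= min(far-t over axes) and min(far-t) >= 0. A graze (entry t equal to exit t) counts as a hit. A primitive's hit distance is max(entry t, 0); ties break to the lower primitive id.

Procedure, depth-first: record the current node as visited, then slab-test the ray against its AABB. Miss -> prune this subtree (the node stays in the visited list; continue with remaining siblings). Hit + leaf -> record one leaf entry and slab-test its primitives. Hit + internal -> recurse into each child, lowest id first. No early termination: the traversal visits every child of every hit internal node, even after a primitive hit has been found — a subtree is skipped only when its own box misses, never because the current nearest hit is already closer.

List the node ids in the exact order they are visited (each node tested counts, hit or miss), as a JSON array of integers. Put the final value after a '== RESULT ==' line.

Traverse from the root:
N0 x:[20,33] y:[68/3,95/3] z:[23,40] -> hit [23,95/3], descend [2, 3]
  N2 x:[25,33] y:[68/3,95/3] z:[23,73/2] -> hit [25,95/3], descend [5, 6]
    N5 x:[25,33] y:[68/3,77/3] z:[23,73/2] -> hit [25,77/3] leaf, test {P3(miss), P6(miss), P8@t=25}
    N6 x:[29,31] y:[88/3,95/3] z:[51/2,63/2] -> hit [88/3,31] leaf, test {P1(miss), P5(miss)}
  N3 x:[20,77/3] y:[68/3,95/3] z:[29,40] -> miss, prune

order=[0, 2, 5, 6, 3]  |boxes|=5  |leaves|=2  hit=P8

== RESULT ==
[0, 2, 5, 6, 3]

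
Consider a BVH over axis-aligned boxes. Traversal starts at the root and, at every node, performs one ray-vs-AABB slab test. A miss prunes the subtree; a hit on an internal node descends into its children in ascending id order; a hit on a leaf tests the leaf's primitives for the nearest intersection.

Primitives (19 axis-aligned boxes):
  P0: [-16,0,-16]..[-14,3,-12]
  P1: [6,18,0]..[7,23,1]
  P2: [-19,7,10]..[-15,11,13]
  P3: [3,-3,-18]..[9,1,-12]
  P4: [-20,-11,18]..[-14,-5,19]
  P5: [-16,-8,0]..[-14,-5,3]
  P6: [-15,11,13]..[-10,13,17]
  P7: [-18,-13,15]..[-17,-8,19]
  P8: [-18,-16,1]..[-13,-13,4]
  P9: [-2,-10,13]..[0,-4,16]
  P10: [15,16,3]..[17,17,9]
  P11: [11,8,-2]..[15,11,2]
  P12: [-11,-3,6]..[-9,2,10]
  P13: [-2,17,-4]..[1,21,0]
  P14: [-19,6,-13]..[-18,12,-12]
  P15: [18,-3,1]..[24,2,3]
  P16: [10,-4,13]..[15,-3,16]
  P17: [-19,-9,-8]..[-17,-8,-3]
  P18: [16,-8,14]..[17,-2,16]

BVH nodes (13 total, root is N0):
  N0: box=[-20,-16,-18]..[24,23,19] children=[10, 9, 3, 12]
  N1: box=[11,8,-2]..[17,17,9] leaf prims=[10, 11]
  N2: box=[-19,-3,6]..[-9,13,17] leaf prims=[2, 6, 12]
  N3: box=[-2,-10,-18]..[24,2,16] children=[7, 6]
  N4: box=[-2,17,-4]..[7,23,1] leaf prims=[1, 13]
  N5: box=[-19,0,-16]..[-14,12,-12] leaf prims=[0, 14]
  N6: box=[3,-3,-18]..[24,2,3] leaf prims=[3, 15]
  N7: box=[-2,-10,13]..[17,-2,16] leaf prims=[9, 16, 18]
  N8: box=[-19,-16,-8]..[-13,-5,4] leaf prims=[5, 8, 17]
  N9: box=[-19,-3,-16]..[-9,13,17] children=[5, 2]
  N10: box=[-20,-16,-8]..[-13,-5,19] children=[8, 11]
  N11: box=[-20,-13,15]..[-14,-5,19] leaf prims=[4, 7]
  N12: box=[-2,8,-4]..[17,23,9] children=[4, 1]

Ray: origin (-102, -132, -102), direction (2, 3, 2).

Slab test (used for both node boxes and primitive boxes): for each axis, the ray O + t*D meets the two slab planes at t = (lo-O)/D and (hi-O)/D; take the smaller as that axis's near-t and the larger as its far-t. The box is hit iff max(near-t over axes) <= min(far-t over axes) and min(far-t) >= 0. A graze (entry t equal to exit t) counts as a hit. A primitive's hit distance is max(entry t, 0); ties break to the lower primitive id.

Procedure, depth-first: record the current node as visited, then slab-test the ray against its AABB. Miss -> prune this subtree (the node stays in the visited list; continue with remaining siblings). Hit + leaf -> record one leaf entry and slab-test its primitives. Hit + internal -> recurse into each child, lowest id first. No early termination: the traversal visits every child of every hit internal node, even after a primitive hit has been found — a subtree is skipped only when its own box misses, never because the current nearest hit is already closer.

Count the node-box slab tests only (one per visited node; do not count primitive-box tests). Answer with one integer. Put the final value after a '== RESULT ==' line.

Traverse from the root:
N0 x:[41,63] y:[116/3,155/3] z:[42,121/2] -> hit [42,155/3], descend [3, 9, 10, 12]
  N3 x:[50,63] y:[122/3,134/3] z:[42,59] -> miss, prune
  N9 x:[83/2,93/2] y:[43,145/3] z:[43,119/2] -> hit [43,93/2], descend [2, 5]
    N2 x:[83/2,93/2] y:[43,145/3] z:[54,119/2] -> miss, prune
    N5 x:[83/2,44] y:[44,48] z:[43,45] -> hit [44,44] leaf, test {P0@t=44, P14(miss)}
  N10 x:[41,89/2] y:[116/3,127/3] z:[47,121/2] -> miss, prune
  N12 x:[50,119/2] y:[140/3,155/3] z:[49,111/2] -> hit [50,155/3], descend [1, 4]
    N1 x:[113/2,119/2] y:[140/3,149/3] z:[50,111/2] -> miss, prune
    N4 x:[50,109/2] y:[149/3,155/3] z:[49,103/2] -> hit [50,103/2] leaf, test {P1(miss), P13@t=50}

order=[0, 3, 9, 2, 5, 10, 12, 1, 4]  |boxes|=9  |leaves|=2  hit=P0

== RESULT ==
9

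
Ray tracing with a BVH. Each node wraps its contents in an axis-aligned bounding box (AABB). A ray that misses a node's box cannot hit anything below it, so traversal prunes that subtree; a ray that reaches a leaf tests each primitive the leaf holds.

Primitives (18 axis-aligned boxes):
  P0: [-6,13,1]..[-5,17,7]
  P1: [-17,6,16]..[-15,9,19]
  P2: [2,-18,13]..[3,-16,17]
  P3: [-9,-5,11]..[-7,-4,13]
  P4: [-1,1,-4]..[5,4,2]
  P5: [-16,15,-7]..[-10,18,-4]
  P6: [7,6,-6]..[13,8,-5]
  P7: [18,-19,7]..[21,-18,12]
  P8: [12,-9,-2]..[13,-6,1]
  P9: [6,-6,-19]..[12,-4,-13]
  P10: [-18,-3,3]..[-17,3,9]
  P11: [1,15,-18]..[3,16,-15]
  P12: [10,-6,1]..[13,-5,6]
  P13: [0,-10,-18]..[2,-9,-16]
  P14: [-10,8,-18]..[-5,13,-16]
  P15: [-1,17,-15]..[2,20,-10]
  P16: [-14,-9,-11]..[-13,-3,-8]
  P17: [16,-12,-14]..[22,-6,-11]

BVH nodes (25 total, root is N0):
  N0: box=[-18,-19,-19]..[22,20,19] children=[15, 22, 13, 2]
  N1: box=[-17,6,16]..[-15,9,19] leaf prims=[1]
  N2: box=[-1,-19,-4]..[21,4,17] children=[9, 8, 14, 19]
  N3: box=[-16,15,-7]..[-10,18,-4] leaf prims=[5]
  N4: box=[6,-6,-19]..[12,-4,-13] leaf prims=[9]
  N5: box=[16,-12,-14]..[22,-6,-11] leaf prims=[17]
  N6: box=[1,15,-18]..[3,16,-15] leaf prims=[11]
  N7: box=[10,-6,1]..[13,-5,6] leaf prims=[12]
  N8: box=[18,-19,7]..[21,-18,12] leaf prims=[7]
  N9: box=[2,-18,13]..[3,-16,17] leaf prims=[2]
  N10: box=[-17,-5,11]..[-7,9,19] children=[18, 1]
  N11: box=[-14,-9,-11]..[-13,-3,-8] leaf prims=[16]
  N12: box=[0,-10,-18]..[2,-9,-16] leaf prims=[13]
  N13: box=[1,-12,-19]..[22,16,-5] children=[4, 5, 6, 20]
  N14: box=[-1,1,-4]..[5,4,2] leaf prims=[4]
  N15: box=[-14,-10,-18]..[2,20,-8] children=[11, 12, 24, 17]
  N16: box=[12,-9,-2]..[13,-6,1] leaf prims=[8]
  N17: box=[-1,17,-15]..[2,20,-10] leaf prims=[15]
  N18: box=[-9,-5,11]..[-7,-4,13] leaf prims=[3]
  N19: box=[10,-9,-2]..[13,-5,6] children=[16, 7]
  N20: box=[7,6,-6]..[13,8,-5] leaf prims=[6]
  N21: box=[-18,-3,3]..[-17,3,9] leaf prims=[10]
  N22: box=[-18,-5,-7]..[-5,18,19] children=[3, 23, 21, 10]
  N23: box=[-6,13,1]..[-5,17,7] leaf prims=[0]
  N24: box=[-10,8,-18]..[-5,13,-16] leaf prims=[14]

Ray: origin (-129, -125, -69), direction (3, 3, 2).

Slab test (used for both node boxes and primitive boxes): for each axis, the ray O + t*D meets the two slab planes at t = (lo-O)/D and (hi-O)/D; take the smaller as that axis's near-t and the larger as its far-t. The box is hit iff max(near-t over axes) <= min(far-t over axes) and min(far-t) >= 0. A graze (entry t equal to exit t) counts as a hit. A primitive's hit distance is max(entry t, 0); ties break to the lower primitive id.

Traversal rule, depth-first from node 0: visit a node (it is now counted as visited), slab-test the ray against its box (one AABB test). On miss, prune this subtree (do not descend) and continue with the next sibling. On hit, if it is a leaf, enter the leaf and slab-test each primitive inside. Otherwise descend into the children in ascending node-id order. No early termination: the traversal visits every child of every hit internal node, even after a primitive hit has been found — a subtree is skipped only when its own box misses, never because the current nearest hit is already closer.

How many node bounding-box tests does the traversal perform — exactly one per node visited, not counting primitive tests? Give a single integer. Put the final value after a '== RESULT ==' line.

Walk:
N0 x:[37,151/3] y:[106/3,145/3] z:[25,44] -> hit [37,44], descend [2, 13, 15, 22]
  N2 x:[128/3,50] y:[106/3,43] z:[65/2,43] -> hit [128/3,43], descend [8, 9, 14, 19]
    N8 x:[49,50] y:[106/3,107/3] z:[38,81/2] -> miss, prune
    N9 x:[131/3,44] y:[107/3,109/3] z:[41,43] -> miss, prune
    N14 x:[128/3,134/3] y:[42,43] z:[65/2,71/2] -> miss, prune
    N19 x:[139/3,142/3] y:[116/3,40] z:[67/2,75/2] -> miss, prune
  N13 x:[130/3,151/3] y:[113/3,47] z:[25,32] -> miss, prune
  N15 x:[115/3,131/3] y:[115/3,145/3] z:[51/2,61/2] -> miss, prune
  N22 x:[37,124/3] y:[40,143/3] z:[31,44] -> hit [40,124/3], descend [3, 10, 21, 23]
    N3 x:[113/3,119/3] y:[140/3,143/3] z:[31,65/2] -> miss, prune
    N10 x:[112/3,122/3] y:[40,134/3] z:[40,44] -> hit [40,122/3], descend [1, 18]
      N1 x:[112/3,38] y:[131/3,134/3] z:[85/2,44] -> miss, prune
      N18 x:[40,122/3] y:[40,121/3] z:[40,41] -> hit [40,121/3] leaf, test {P3@t=40}
    N21 x:[37,112/3] y:[122/3,128/3] z:[36,39] -> miss, prune
    N23 x:[41,124/3] y:[46,142/3] z:[35,38] -> miss, prune

Visited [0, 2, 8, 9, 14, 19, 13, 15, 22, 3, 10, 1, 18, 21, 23]. Tests: 15 box, 1 leaf. Nearest: P3.

== RESULT ==
15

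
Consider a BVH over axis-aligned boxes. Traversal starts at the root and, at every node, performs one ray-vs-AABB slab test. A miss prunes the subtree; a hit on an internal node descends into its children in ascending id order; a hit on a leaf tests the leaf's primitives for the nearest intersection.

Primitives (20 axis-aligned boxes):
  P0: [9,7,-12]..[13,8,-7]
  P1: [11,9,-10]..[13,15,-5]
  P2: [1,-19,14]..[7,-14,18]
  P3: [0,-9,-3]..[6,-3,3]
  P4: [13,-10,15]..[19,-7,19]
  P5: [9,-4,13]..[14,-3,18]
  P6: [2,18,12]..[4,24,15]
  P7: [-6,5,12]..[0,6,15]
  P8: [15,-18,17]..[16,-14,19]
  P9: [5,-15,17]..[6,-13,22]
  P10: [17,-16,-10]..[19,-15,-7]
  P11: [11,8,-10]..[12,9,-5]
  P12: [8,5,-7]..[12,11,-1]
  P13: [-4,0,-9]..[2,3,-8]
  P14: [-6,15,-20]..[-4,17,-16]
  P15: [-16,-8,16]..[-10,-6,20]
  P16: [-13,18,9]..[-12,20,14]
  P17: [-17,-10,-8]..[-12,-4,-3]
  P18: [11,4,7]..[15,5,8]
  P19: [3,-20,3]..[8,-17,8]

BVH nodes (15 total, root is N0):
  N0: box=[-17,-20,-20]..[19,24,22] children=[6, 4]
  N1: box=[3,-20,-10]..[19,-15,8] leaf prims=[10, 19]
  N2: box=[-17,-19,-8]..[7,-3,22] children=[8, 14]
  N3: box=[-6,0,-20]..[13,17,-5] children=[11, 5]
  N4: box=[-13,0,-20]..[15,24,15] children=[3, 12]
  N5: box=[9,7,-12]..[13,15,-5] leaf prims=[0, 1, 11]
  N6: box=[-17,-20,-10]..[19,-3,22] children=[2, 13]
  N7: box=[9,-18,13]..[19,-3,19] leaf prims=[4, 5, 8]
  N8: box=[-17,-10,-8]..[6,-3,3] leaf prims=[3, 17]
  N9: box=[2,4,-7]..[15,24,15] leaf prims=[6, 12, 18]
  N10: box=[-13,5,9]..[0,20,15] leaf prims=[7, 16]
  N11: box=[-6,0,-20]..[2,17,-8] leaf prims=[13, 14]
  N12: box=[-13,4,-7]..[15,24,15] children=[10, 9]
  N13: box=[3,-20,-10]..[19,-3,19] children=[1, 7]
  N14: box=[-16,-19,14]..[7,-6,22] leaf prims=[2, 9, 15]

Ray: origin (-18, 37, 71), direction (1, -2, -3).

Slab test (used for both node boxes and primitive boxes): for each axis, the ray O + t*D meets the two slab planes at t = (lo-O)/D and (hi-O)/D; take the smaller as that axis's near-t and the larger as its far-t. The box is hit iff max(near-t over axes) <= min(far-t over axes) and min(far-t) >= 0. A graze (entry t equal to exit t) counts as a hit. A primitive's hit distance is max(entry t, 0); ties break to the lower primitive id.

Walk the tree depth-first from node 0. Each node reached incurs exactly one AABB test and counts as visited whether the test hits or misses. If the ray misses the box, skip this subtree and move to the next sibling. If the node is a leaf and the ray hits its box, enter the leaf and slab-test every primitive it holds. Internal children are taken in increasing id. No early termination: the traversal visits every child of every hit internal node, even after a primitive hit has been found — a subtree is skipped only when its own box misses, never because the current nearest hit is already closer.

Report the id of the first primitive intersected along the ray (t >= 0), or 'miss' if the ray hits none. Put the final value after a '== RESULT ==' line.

Traverse from the root:
N0 x:[1,37] y:[13/2,57/2] z:[49/3,91/3] -> hit [49/3,57/2], descend [4, 6]
  N4 x:[5,33] y:[13/2,37/2] z:[56/3,91/3] -> miss, prune
  N6 x:[1,37] y:[20,57/2] z:[49/3,27] -> hit [20,27], descend [2, 13]
    N2 x:[1,25] y:[20,28] z:[49/3,79/3] -> hit [20,25], descend [8, 14]
      N8 x:[1,24] y:[20,47/2] z:[68/3,79/3] -> hit [68/3,47/2] leaf, test {P3@t=68/3, P17(miss)}
      N14 x:[2,25] y:[43/2,28] z:[49/3,19] -> miss, prune
    N13 x:[21,37] y:[20,57/2] z:[52/3,27] -> hit [21,27], descend [1, 7]
      N1 x:[21,37] y:[26,57/2] z:[21,27] -> hit [26,27] leaf, test {P10(miss), P19(miss)}
      N7 x:[27,37] y:[20,55/2] z:[52/3,58/3] -> miss, prune

Visited [0, 4, 6, 2, 8, 14, 13, 1, 7]. Tests: 9 box, 2 leaf. Nearest: P3.

== RESULT ==
3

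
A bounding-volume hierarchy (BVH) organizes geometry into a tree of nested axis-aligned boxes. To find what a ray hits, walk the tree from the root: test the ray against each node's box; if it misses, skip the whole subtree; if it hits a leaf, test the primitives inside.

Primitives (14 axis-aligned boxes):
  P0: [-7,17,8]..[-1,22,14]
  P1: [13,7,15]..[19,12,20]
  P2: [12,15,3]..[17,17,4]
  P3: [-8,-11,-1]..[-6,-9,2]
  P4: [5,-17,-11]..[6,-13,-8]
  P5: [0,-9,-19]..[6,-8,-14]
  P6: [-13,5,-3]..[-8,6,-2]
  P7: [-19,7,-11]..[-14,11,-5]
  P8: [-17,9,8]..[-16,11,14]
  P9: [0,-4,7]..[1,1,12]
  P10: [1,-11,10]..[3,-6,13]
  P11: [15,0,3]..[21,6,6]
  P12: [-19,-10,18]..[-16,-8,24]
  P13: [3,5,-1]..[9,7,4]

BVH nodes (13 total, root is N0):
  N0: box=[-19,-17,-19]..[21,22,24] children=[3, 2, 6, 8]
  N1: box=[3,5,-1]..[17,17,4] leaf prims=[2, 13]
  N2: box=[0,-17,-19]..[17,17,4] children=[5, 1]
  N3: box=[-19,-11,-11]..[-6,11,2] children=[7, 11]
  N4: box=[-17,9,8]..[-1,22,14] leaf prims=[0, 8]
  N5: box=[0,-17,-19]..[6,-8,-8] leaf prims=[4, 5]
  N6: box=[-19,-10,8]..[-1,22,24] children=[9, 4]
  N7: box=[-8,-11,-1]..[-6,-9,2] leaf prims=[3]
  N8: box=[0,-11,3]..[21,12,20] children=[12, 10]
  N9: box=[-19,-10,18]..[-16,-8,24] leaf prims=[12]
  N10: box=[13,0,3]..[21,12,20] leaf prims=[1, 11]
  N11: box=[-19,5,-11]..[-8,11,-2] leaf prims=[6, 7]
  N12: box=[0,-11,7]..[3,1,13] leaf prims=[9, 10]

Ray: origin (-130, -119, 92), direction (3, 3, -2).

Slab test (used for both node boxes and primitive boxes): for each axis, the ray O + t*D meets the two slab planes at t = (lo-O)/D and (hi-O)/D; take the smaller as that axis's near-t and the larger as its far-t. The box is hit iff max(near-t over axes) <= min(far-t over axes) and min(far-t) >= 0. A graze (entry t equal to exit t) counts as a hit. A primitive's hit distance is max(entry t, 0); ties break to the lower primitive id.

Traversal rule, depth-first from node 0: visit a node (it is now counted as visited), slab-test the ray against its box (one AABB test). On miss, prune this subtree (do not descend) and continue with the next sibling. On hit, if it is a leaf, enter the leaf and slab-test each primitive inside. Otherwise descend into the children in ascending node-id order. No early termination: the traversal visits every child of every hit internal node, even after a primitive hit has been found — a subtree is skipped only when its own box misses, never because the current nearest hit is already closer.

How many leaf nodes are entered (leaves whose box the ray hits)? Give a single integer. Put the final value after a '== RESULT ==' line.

Walk:
N0 x:[37,151/3] y:[34,47] z:[34,111/2] -> hit [37,47], descend [2, 3, 6, 8]
  N2 x:[130/3,49] y:[34,136/3] z:[44,111/2] -> hit [44,136/3], descend [1, 5]
    N1 x:[133/3,49] y:[124/3,136/3] z:[44,93/2] -> hit [133/3,136/3] leaf, test {P2(miss), P13(miss)}
    N5 x:[130/3,136/3] y:[34,37] z:[50,111/2] -> miss, prune
  N3 x:[37,124/3] y:[36,130/3] z:[45,103/2] -> miss, prune
  N6 x:[37,43] y:[109/3,47] z:[34,42] -> hit [37,42], descend [4, 9]
    N4 x:[113/3,43] y:[128/3,47] z:[39,42] -> miss, prune
    N9 x:[37,38] y:[109/3,37] z:[34,37] -> hit [37,37] leaf, test {P12@t=37}
  N8 x:[130/3,151/3] y:[36,131/3] z:[36,89/2] -> hit [130/3,131/3], descend [10, 12]
    N10 x:[143/3,151/3] y:[119/3,131/3] z:[36,89/2] -> miss, prune
    N12 x:[130/3,133/3] y:[36,40] z:[79/2,85/2] -> miss, prune

Visited [0, 2, 1, 5, 3, 6, 4, 9, 8, 10, 12]. Tests: 11 box, 2 leaf. Nearest: P12.

== RESULT ==
2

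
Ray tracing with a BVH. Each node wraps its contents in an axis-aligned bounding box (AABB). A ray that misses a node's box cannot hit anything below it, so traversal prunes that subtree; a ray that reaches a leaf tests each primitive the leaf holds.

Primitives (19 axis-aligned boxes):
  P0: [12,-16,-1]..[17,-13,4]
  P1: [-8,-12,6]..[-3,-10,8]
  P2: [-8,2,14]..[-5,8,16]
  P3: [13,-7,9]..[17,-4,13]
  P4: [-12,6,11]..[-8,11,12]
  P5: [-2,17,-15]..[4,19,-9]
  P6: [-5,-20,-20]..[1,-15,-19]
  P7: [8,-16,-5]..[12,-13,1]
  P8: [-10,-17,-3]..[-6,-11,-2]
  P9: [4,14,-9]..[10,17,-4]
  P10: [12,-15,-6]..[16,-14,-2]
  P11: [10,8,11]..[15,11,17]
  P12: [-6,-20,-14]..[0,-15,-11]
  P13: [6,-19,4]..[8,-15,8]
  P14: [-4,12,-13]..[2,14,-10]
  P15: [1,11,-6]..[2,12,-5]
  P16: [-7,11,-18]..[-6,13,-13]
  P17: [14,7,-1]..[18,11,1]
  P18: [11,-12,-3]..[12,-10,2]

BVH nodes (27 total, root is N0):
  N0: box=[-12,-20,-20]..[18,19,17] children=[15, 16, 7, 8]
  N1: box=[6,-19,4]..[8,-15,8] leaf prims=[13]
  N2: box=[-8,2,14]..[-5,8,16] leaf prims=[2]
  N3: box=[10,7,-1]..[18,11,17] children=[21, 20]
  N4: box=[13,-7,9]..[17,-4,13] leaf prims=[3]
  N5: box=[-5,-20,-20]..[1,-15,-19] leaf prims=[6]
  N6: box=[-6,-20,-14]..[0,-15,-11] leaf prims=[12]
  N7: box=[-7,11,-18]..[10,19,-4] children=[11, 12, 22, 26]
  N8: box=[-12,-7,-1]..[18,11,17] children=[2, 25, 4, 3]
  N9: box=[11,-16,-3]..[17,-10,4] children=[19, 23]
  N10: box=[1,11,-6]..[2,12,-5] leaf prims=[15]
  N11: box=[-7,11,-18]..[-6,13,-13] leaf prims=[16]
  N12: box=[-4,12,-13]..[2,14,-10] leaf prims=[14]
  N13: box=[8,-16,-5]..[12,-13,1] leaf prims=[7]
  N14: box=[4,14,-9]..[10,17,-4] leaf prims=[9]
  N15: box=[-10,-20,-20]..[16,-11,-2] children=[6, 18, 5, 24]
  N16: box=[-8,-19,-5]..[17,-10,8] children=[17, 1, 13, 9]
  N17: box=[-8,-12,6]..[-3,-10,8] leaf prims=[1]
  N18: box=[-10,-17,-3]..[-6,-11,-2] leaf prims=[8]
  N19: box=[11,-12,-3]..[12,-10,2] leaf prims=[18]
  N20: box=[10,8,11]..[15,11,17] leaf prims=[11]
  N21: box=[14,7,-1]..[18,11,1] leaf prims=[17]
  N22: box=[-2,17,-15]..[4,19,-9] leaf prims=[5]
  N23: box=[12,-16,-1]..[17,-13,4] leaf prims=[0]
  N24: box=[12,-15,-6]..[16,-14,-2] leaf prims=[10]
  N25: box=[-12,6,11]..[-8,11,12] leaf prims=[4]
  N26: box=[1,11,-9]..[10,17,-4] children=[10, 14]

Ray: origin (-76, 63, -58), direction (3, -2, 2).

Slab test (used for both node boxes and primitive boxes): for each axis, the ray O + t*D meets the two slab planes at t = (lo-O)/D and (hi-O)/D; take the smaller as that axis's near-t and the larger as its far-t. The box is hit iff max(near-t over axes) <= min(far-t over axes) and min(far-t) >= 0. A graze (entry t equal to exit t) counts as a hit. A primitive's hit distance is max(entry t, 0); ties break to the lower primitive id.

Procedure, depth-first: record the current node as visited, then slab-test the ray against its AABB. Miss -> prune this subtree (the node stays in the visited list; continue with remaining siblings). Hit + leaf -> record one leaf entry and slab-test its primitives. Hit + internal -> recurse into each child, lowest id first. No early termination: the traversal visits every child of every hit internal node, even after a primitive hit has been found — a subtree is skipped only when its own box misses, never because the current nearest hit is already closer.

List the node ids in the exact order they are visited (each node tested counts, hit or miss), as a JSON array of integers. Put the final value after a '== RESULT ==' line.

Walk:
N0 x:[64/3,94/3] y:[22,83/2] z:[19,75/2] -> hit [22,94/3], descend [7, 8, 15, 16]
  N7 x:[23,86/3] y:[22,26] z:[20,27] -> hit [23,26], descend [11, 12, 22, 26]
    N11 x:[23,70/3] y:[25,26] z:[20,45/2] -> miss, prune
    N12 x:[24,26] y:[49/2,51/2] z:[45/2,24] -> miss, prune
    N22 x:[74/3,80/3] y:[22,23] z:[43/2,49/2] -> miss, prune
    N26 x:[77/3,86/3] y:[23,26] z:[49/2,27] -> hit [77/3,26], descend [10, 14]
      N10 x:[77/3,26] y:[51/2,26] z:[26,53/2] -> hit [26,26] leaf, test {P15@t=26}
      N14 x:[80/3,86/3] y:[23,49/2] z:[49/2,27] -> miss, prune
  N8 x:[64/3,94/3] y:[26,35] z:[57/2,75/2] -> hit [57/2,94/3], descend [2, 3, 4, 25]
    N2 x:[68/3,71/3] y:[55/2,61/2] z:[36,37] -> miss, prune
    N3 x:[86/3,94/3] y:[26,28] z:[57/2,75/2] -> miss, prune
    N4 x:[89/3,31] y:[67/2,35] z:[67/2,71/2] -> miss, prune
    N25 x:[64/3,68/3] y:[26,57/2] z:[69/2,35] -> miss, prune
  N15 x:[22,92/3] y:[37,83/2] z:[19,28] -> miss, prune
  N16 x:[68/3,31] y:[73/2,41] z:[53/2,33] -> miss, prune

order=[0, 7, 11, 12, 22, 26, 10, 14, 8, 2, 3, 4, 25, 15, 16]  |boxes|=15  |leaves|=1  hit=P15

== RESULT ==
[0, 7, 11, 12, 22, 26, 10, 14, 8, 2, 3, 4, 25, 15, 16]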